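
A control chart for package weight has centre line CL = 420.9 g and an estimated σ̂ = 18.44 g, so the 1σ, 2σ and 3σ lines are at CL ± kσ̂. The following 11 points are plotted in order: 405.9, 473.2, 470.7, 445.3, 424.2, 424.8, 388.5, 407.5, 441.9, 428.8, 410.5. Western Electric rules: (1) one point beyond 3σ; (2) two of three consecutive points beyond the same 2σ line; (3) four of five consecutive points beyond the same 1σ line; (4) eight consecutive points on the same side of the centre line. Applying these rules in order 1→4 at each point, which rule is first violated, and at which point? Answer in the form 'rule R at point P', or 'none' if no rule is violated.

Zone of each point (C = within 1σ̂, B = 1σ̂–2σ̂, A = 2σ̂–3σ̂, * = beyond 3σ̂; sign = side of CL): 1:-C, 2:+A, 3:+A, 4:+B, 5:+C, 6:+C, 7:-B, 8:-C, 9:+B, 10:+C, 11:-C
Rule 2 (two of three consecutive points beyond the same 2σ limit) is satisfied at point 3.

rule 2 at point 3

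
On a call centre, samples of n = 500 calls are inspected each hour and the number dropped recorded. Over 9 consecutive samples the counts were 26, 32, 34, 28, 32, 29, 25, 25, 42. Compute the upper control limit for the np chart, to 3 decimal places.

46.347

p̄ = Σdᵢ / (k·n) = 273 / (9 × 500) = 0.06067
UCL = np̄ + 3·√(np̄(1−p̄)) = 30.3333 + 3 × √(30.3333×0.93933) = 30.3333 + 3 × 5.3379 = 46.3470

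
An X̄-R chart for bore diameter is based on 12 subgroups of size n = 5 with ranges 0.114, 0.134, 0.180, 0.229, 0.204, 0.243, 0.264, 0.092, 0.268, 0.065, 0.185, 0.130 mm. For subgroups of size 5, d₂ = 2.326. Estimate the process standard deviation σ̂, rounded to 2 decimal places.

R̄ = (0.114 + 0.134 + 0.180 + 0.229 + 0.204 + 0.243 + 0.264 + 0.092 + 0.268 + 0.065 + 0.185 + 0.130) / 12 = 0.1757
σ̂ = R̄ / d₂ = 0.1757 / 2.326 = 0.0755

0.08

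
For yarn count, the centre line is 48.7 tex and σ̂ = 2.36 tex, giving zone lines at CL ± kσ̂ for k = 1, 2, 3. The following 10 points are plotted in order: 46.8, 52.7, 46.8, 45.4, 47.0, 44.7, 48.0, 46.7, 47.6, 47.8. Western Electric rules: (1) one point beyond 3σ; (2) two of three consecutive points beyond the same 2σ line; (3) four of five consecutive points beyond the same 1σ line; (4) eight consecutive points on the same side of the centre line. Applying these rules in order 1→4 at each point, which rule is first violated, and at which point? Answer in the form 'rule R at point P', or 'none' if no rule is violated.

Zone of each point (C = within 1σ̂, B = 1σ̂–2σ̂, A = 2σ̂–3σ̂, * = beyond 3σ̂; sign = side of CL): 1:-C, 2:+B, 3:-C, 4:-B, 5:-C, 6:-B, 7:-C, 8:-C, 9:-C, 10:-C
Rule 4 (eight consecutive points on the same side of the centre line) is satisfied at point 10.

rule 4 at point 10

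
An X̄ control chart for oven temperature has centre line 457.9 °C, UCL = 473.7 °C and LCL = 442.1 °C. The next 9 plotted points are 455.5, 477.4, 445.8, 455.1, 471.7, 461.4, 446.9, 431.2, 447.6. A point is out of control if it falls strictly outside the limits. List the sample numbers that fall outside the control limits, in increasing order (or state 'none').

Compare each point to [442.1, 473.7]: sample 2 = 477.4 > UCL; sample 8 = 431.2 < LCL.

2, 8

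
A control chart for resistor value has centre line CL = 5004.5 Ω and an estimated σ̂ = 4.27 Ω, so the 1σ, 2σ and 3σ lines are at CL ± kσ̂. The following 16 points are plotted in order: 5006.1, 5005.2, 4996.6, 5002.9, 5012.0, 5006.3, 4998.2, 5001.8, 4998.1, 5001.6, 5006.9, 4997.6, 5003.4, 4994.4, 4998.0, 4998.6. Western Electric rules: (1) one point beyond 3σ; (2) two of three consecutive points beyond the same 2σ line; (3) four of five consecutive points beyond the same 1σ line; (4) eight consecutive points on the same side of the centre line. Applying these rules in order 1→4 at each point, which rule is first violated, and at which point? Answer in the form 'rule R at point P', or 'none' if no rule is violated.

Zone of each point (C = within 1σ̂, B = 1σ̂–2σ̂, A = 2σ̂–3σ̂, * = beyond 3σ̂; sign = side of CL): 1:+C, 2:+C, 3:-B, 4:-C, 5:+B, 6:+C, 7:-B, 8:-C, 9:-B, 10:-C, 11:+C, 12:-B, 13:-C, 14:-A, 15:-B, 16:-B
Rule 3 (four of five consecutive points beyond the same 1σ limit) is satisfied at point 16.

rule 3 at point 16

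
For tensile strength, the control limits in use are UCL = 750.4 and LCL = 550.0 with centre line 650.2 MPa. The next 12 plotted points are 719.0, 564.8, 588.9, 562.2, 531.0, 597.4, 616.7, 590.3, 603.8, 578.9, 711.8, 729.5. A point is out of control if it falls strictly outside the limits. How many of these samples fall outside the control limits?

1

Compare each point to [550.0, 750.4]: sample 5 = 531.0 < LCL.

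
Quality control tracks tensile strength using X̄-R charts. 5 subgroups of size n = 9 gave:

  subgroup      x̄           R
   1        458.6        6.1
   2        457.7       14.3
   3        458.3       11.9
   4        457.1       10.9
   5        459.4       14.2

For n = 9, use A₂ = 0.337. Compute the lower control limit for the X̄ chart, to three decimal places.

X̄̄ = (458.6 + 457.7 + 458.3 + 457.1 + 459.4) / 5 = 2291.1000 / 5 = 458.2200
R̄ = (6.1 + 14.3 + 11.9 + 10.9 + 14.2) / 5 = 57.4000 / 5 = 11.4800
LCL = X̄̄ − A₂·R̄ = 458.2200 − 0.337 × 11.4800 = 454.3512

454.351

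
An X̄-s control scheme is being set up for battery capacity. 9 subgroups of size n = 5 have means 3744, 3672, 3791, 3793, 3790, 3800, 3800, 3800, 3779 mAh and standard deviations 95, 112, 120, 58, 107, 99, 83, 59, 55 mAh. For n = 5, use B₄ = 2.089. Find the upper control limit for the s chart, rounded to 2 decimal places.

s̄ = (95 + 112 + 120 + 58 + 107 + 99 + 83 + 59 + 55) / 9 = 87.5556
UCL_s = B₄·s̄ = 2.089 × 87.5556 = 182.9036

182.90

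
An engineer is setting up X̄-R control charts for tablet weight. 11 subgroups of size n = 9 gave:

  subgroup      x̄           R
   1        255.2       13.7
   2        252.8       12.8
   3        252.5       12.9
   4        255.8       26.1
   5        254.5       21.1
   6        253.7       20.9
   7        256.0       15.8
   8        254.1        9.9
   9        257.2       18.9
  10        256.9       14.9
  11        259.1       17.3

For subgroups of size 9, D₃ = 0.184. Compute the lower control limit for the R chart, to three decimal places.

R̄ = (13.7 + 12.8 + 12.9 + 26.1 + 21.1 + 20.9 + 15.8 + 9.9 + 18.9 + 14.9 + 17.3) / 11 = 184.3000 / 11 = 16.7545
LCL_R = D₃·R̄ = 0.184 × 16.7545 = 3.0828

3.083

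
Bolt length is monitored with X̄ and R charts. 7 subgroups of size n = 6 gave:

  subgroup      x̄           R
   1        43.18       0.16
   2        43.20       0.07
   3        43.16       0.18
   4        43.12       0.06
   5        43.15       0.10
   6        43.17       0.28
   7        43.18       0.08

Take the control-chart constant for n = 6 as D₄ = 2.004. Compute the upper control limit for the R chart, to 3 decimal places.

R̄ = (0.16 + 0.07 + 0.18 + 0.06 + 0.10 + 0.28 + 0.08) / 7 = 0.9300 / 7 = 0.1329
UCL_R = D₄·R̄ = 2.004 × 0.1329 = 0.2662

0.266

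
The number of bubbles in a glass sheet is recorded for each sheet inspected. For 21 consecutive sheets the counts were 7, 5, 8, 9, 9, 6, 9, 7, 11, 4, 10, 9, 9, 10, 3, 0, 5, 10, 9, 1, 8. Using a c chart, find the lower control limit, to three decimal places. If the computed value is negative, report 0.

c̄ = (7 + 5 + 8 + 9 + 9 + 6 + 9 + 7 + 11 + 4 + 10 + 9 + 9 + 10 + 3 + 0 + 5 + 10 + 9 + 1 + 8) / 21 = 149 / 21 = 7.0952
LCL = c̄ − 3√c̄ = 7.0952 − 3 × 2.6637 = -0.8958 → 0 (cannot be negative)

0.000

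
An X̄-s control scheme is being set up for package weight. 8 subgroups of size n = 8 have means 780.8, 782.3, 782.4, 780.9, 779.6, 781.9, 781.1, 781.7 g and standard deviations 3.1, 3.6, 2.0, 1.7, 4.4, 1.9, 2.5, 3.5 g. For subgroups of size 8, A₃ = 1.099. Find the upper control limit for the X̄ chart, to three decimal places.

X̄̄ = (780.8 + 782.3 + 782.4 + 780.9 + 779.6 + 781.9 + 781.1 + 781.7) / 8 = 781.3375
s̄ = (3.1 + 3.6 + 2.0 + 1.7 + 4.4 + 1.9 + 2.5 + 3.5) / 8 = 2.8375
UCL = X̄̄ + A₃·s̄ = 781.3375 + 1.099 × 2.8375 = 784.4559

784.456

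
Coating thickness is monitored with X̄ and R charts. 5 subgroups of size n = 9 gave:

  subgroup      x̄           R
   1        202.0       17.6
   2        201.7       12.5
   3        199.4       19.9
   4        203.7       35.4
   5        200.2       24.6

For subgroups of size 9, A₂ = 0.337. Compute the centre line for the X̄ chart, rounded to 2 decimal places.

201.40

X̄̄ = (202.0 + 201.7 + 199.4 + 203.7 + 200.2) / 5 = 1007.0000 / 5 = 201.4000
CL = X̄̄ = 201.4000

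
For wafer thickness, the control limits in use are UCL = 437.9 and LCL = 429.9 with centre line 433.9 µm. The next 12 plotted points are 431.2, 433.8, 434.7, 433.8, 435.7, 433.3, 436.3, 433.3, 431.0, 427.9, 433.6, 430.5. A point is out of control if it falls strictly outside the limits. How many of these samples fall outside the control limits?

Compare each point to [429.9, 437.9]: sample 10 = 427.9 < LCL.

1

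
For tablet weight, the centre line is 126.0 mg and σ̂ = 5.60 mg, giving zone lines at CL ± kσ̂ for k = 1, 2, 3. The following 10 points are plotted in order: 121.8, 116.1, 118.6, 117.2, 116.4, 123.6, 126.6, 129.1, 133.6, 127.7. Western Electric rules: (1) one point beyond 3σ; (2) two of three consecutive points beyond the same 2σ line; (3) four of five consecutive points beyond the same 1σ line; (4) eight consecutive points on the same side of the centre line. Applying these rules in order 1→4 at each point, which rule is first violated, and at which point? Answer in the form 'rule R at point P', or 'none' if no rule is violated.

rule 3 at point 5

Zone of each point (C = within 1σ̂, B = 1σ̂–2σ̂, A = 2σ̂–3σ̂, * = beyond 3σ̂; sign = side of CL): 1:-C, 2:-B, 3:-B, 4:-B, 5:-B, 6:-C, 7:+C, 8:+C, 9:+B, 10:+C
Rule 3 (four of five consecutive points beyond the same 1σ limit) is satisfied at point 5.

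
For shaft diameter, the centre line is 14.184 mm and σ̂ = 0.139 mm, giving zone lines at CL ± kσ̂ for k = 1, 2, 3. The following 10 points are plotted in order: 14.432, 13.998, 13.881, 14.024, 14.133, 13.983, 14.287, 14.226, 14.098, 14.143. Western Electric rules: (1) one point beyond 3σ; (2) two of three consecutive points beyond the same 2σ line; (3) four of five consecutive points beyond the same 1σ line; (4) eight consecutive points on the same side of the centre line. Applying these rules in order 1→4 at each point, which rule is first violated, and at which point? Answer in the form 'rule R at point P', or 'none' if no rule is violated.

Zone of each point (C = within 1σ̂, B = 1σ̂–2σ̂, A = 2σ̂–3σ̂, * = beyond 3σ̂; sign = side of CL): 1:+B, 2:-B, 3:-A, 4:-B, 5:-C, 6:-B, 7:+C, 8:+C, 9:-C, 10:-C
Rule 3 (four of five consecutive points beyond the same 1σ limit) is satisfied at point 6.

rule 3 at point 6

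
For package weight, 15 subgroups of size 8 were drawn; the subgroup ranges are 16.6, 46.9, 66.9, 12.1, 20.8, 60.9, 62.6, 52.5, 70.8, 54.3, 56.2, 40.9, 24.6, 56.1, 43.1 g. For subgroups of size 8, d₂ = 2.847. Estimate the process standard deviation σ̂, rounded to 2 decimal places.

R̄ = (16.6 + 46.9 + 66.9 + 12.1 + 20.8 + 60.9 + 62.6 + 52.5 + 70.8 + 54.3 + 56.2 + 40.9 + 24.6 + 56.1 + 43.1) / 15 = 45.6867
σ̂ = R̄ / d₂ = 45.6867 / 2.847 = 16.0473

16.05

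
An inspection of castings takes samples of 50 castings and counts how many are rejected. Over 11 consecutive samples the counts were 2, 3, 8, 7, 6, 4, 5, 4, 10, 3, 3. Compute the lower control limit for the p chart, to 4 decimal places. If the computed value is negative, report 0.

p̄ = Σdᵢ / (k·n) = 55 / (11 × 50) = 0.10000
LCL = p̄ − 3·√(p̄(1−p̄)/n) = 0.10000 − 3 × 0.04243 = -0.02728 → 0 (negative, so LCL = 0)

0.0000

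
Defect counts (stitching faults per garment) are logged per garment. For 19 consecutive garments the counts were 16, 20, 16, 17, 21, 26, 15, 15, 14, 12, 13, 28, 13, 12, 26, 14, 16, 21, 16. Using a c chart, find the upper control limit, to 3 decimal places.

29.943

c̄ = (16 + 20 + 16 + 17 + 21 + 26 + 15 + 15 + 14 + 12 + 13 + 28 + 13 + 12 + 26 + 14 + 16 + 21 + 16) / 19 = 331 / 19 = 17.4211
UCL = c̄ + 3√c̄ = 17.4211 + 3 × √17.4211 = 17.4211 + 3 × 4.1739 = 29.9426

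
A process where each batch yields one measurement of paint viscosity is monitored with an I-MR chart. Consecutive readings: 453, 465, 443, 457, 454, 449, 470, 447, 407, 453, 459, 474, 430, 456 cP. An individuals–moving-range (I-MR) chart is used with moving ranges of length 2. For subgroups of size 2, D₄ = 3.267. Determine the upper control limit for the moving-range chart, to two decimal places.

Moving ranges: 12, 22, 14, 3, 5, 21, 23, 40, 46, 6, 15, 44, 26; M̄R̄ = 277.0000 / 13 = 21.3077
UCL_MR = D₄·M̄R̄ = 3.267 × 21.3077 = 69.6122

69.61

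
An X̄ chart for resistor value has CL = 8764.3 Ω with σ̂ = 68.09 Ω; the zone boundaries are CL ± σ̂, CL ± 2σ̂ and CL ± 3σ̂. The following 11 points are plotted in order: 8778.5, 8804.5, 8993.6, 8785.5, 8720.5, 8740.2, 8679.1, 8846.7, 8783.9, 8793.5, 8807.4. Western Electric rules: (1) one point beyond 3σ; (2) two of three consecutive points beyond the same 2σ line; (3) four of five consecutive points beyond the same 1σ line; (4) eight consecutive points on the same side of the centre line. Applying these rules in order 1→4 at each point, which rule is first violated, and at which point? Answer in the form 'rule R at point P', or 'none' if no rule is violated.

Zone of each point (C = within 1σ̂, B = 1σ̂–2σ̂, A = 2σ̂–3σ̂, * = beyond 3σ̂; sign = side of CL): 1:+C, 2:+C, 3:+*, 4:+C, 5:-C, 6:-C, 7:-B, 8:+B, 9:+C, 10:+C, 11:+C
Rule 1 (one point beyond the 3σ limits) is satisfied at point 3.

rule 1 at point 3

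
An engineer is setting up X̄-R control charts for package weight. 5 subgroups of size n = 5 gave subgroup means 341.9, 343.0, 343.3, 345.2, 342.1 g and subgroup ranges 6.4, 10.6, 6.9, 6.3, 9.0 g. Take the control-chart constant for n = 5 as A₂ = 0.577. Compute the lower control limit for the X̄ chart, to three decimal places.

X̄̄ = (341.9 + 343.0 + 343.3 + 345.2 + 342.1) / 5 = 1715.5000 / 5 = 343.1000
R̄ = (6.4 + 10.6 + 6.9 + 6.3 + 9.0) / 5 = 39.2000 / 5 = 7.8400
LCL = X̄̄ − A₂·R̄ = 343.1000 − 0.577 × 7.8400 = 338.5763

338.576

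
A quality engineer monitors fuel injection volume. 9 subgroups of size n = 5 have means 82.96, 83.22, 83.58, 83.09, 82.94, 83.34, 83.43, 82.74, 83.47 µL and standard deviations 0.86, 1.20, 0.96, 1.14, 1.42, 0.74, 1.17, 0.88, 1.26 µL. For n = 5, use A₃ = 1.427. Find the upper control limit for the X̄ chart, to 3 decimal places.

84.724

X̄̄ = (82.96 + 83.22 + 83.58 + 83.09 + 82.94 + 83.34 + 83.43 + 82.74 + 83.47) / 9 = 83.1967
s̄ = (0.86 + 1.20 + 0.96 + 1.14 + 1.42 + 0.74 + 1.17 + 0.88 + 1.26) / 9 = 1.0700
UCL = X̄̄ + A₃·s̄ = 83.1967 + 1.427 × 1.0700 = 84.7236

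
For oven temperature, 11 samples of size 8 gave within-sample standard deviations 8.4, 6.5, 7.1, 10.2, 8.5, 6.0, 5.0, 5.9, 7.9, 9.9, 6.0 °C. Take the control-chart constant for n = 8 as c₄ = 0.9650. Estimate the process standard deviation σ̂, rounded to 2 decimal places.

7.67

s̄ = (8.4 + 6.5 + 7.1 + 10.2 + 8.5 + 6.0 + 5.0 + 5.9 + 7.9 + 9.9 + 6.0) / 11 = 7.4000
σ̂ = s̄ / c₄ = 7.4000 / 0.9650 = 7.6684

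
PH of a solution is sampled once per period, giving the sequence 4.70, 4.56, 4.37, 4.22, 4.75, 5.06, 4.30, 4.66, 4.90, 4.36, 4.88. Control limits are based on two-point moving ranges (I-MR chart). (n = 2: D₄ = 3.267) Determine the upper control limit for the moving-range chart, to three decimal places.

1.222

Moving ranges: 0.14, 0.19, 0.15, 0.53, 0.31, 0.76, 0.36, 0.24, 0.54, 0.52; M̄R̄ = 3.7400 / 10 = 0.3740
UCL_MR = D₄·M̄R̄ = 3.267 × 0.3740 = 1.2219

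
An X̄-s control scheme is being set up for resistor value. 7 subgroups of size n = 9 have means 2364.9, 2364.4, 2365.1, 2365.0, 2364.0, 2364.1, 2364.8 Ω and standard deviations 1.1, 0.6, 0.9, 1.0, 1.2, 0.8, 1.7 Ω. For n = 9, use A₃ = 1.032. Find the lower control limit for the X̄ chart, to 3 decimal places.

X̄̄ = (2364.9 + 2364.4 + 2365.1 + 2365.0 + 2364.0 + 2364.1 + 2364.8) / 7 = 2364.6143
s̄ = (1.1 + 0.6 + 0.9 + 1.0 + 1.2 + 0.8 + 1.7) / 7 = 1.0429
LCL = X̄̄ − A₃·s̄ = 2364.6143 − 1.032 × 1.0429 = 2363.5381

2363.538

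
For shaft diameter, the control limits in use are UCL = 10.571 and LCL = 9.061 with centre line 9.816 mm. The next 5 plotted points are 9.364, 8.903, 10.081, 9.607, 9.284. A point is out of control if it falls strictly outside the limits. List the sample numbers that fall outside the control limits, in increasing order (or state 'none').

2

Compare each point to [9.061, 10.571]: sample 2 = 8.903 < LCL.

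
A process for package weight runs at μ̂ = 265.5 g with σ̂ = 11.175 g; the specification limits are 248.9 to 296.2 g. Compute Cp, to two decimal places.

Cp = (USL − LSL) / (6σ̂) = (296.2 − 248.9) / (6 × 11.175) = 47.3000 / 67.0500 = 0.7054

0.71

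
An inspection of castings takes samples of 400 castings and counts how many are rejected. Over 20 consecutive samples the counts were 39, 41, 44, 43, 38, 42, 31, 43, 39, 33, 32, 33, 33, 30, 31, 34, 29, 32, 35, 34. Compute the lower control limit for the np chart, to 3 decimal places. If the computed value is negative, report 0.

p̄ = Σdᵢ / (k·n) = 716 / (20 × 400) = 0.08950
LCL = np̄ − 3·√(np̄(1−p̄)) = 35.8000 − 3 × 5.7093 = 18.6722

18.672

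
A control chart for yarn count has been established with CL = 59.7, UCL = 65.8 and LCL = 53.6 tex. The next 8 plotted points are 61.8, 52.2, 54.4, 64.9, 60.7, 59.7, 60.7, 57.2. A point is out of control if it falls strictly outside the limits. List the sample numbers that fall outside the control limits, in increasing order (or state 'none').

Compare each point to [53.6, 65.8]: sample 2 = 52.2 < LCL.

2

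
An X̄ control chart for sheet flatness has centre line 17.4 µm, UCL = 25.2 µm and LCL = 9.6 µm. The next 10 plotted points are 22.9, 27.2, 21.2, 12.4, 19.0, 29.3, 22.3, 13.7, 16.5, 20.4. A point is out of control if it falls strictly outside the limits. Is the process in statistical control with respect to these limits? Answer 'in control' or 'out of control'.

Compare each point to [9.6, 25.2]: sample 2 = 27.2 > UCL; sample 6 = 29.3 > UCL.

out of control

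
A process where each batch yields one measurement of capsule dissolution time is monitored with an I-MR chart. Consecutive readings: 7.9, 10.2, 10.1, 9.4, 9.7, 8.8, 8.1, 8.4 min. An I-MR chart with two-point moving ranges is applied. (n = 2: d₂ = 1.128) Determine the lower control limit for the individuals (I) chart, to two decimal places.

X̄ = (7.9 + 10.2 + 10.1 + 9.4 + 9.7 + 8.8 + 8.1 + 8.4) / 8 = 9.0750
Moving ranges: 2.3, 0.1, 0.7, 0.3, 0.9, 0.7, 0.3; M̄R̄ = 5.3000 / 7 = 0.7571
LCL = X̄ − 3·M̄R̄/d₂ = 9.0750 − 3 × 0.7571 / 1.128 = 7.0613

7.06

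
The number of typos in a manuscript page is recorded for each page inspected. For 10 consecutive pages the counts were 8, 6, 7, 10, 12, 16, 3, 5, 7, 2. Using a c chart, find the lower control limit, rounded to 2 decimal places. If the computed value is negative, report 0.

0.00

c̄ = (8 + 6 + 7 + 10 + 12 + 16 + 3 + 5 + 7 + 2) / 10 = 76 / 10 = 7.6000
LCL = c̄ − 3√c̄ = 7.6000 − 3 × 2.7568 = -0.6704 → 0 (cannot be negative)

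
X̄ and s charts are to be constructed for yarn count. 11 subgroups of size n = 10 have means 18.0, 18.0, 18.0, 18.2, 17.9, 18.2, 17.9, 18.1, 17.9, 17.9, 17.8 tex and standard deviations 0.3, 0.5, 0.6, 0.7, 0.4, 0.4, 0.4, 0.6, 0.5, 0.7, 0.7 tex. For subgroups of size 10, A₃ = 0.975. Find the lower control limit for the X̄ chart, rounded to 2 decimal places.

17.48

X̄̄ = (18.0 + 18.0 + 18.0 + 18.2 + 17.9 + 18.2 + 17.9 + 18.1 + 17.9 + 17.9 + 17.8) / 11 = 17.9909
s̄ = (0.3 + 0.5 + 0.6 + 0.7 + 0.4 + 0.4 + 0.4 + 0.6 + 0.5 + 0.7 + 0.7) / 11 = 0.5273
LCL = X̄̄ − A₃·s̄ = 17.9909 − 0.975 × 0.5273 = 17.4768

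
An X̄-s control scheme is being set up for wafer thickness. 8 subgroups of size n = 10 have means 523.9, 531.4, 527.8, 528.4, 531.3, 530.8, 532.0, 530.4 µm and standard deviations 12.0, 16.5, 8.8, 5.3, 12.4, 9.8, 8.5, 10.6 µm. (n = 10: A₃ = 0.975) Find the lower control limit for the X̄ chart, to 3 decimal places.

519.275

X̄̄ = (523.9 + 531.4 + 527.8 + 528.4 + 531.3 + 530.8 + 532.0 + 530.4) / 8 = 529.5000
s̄ = (12.0 + 16.5 + 8.8 + 5.3 + 12.4 + 9.8 + 8.5 + 10.6) / 8 = 10.4875
LCL = X̄̄ − A₃·s̄ = 529.5000 − 0.975 × 10.4875 = 519.2747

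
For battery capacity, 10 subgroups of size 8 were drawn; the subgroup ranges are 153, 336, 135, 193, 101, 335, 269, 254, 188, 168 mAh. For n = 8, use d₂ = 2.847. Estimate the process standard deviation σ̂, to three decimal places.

74.886

R̄ = (153 + 336 + 135 + 193 + 101 + 335 + 269 + 254 + 188 + 168) / 10 = 213.2000
σ̂ = R̄ / d₂ = 213.2000 / 2.847 = 74.8858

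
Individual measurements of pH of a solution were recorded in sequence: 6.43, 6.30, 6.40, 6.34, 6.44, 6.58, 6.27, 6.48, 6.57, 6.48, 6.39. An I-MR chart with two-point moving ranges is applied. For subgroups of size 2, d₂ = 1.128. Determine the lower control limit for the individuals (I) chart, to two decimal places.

6.07

X̄ = (6.43 + 6.30 + 6.40 + 6.34 + 6.44 + 6.58 + 6.27 + 6.48 + 6.57 + 6.48 + 6.39) / 11 = 6.4255
Moving ranges: 0.13, 0.10, 0.06, 0.10, 0.14, 0.31, 0.21, 0.09, 0.09, 0.09; M̄R̄ = 1.3200 / 10 = 0.1320
LCL = X̄ − 3·M̄R̄/d₂ = 6.4255 − 3 × 0.1320 / 1.128 = 6.0744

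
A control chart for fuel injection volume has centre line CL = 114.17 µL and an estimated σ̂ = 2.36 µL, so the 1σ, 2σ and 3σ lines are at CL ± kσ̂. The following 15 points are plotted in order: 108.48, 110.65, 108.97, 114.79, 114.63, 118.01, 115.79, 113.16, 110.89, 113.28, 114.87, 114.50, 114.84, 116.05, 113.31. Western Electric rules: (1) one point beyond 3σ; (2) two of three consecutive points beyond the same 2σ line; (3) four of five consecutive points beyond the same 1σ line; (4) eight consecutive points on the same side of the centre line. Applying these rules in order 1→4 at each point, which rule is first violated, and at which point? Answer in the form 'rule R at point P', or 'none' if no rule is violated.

Zone of each point (C = within 1σ̂, B = 1σ̂–2σ̂, A = 2σ̂–3σ̂, * = beyond 3σ̂; sign = side of CL): 1:-A, 2:-B, 3:-A, 4:+C, 5:+C, 6:+B, 7:+C, 8:-C, 9:-B, 10:-C, 11:+C, 12:+C, 13:+C, 14:+C, 15:-C
Rule 2 (two of three consecutive points beyond the same 2σ limit) is satisfied at point 3.

rule 2 at point 3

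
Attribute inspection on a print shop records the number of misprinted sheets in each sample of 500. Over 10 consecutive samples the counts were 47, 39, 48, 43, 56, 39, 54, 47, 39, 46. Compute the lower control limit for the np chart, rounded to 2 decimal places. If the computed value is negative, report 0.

p̄ = Σdᵢ / (k·n) = 458 / (10 × 500) = 0.09160
LCL = np̄ − 3·√(np̄(1−p̄)) = 45.8000 − 3 × 6.4502 = 26.4495

26.45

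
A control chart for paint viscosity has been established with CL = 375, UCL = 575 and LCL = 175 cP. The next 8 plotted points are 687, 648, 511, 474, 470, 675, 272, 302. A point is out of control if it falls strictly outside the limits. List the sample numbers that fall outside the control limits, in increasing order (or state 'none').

Compare each point to [175, 575]: sample 1 = 687 > UCL; sample 2 = 648 > UCL; sample 6 = 675 > UCL.

1, 2, 6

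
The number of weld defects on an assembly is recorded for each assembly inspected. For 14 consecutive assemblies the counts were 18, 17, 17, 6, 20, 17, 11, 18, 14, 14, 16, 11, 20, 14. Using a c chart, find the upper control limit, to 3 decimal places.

c̄ = (18 + 17 + 17 + 6 + 20 + 17 + 11 + 18 + 14 + 14 + 16 + 11 + 20 + 14) / 14 = 213 / 14 = 15.2143
UCL = c̄ + 3√c̄ = 15.2143 + 3 × √15.2143 = 15.2143 + 3 × 3.9005 = 26.9159

26.916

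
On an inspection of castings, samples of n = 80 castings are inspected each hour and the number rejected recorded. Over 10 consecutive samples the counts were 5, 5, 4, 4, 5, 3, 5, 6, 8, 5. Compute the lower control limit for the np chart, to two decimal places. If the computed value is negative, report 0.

p̄ = Σdᵢ / (k·n) = 50 / (10 × 80) = 0.06250
LCL = np̄ − 3·√(np̄(1−p̄)) = 5.0000 − 3 × 2.1651 = -1.4952 → 0 (negative, so LCL = 0)

0.00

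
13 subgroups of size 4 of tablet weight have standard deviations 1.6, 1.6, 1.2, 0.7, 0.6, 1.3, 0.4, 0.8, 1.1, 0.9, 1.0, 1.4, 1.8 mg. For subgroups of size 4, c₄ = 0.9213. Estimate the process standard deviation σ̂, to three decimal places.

s̄ = (1.6 + 1.6 + 1.2 + 0.7 + 0.6 + 1.3 + 0.4 + 0.8 + 1.1 + 0.9 + 1.0 + 1.4 + 1.8) / 13 = 1.1077
σ̂ = s̄ / c₄ = 1.1077 / 0.9213 = 1.2023

1.202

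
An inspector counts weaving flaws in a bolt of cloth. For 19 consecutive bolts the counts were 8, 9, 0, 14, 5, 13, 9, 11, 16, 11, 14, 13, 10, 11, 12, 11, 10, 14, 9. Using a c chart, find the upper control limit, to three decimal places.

20.260

c̄ = (8 + 9 + 0 + 14 + 5 + 13 + 9 + 11 + 16 + 11 + 14 + 13 + 10 + 11 + 12 + 11 + 10 + 14 + 9) / 19 = 200 / 19 = 10.5263
UCL = c̄ + 3√c̄ = 10.5263 + 3 × √10.5263 = 10.5263 + 3 × 3.2444 = 20.2596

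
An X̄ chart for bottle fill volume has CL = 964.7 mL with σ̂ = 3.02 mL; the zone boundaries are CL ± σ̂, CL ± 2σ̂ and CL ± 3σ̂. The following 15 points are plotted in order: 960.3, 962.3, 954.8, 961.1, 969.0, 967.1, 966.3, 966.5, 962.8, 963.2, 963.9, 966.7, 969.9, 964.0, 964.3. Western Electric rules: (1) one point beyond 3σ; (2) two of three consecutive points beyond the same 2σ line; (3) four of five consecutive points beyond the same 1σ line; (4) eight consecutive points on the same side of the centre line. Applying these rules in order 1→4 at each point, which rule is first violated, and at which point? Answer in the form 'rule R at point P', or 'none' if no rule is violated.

Zone of each point (C = within 1σ̂, B = 1σ̂–2σ̂, A = 2σ̂–3σ̂, * = beyond 3σ̂; sign = side of CL): 1:-B, 2:-C, 3:-*, 4:-B, 5:+B, 6:+C, 7:+C, 8:+C, 9:-C, 10:-C, 11:-C, 12:+C, 13:+B, 14:-C, 15:-C
Rule 1 (one point beyond the 3σ limits) is satisfied at point 3.

rule 1 at point 3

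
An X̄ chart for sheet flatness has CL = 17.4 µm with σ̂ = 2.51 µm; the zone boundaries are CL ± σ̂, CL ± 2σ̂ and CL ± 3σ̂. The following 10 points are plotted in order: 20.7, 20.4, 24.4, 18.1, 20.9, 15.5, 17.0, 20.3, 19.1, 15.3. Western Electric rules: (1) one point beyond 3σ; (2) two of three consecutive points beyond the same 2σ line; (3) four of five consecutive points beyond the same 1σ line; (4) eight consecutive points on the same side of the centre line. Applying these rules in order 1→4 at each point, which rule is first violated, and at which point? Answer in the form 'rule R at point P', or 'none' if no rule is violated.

rule 3 at point 5

Zone of each point (C = within 1σ̂, B = 1σ̂–2σ̂, A = 2σ̂–3σ̂, * = beyond 3σ̂; sign = side of CL): 1:+B, 2:+B, 3:+A, 4:+C, 5:+B, 6:-C, 7:-C, 8:+B, 9:+C, 10:-C
Rule 3 (four of five consecutive points beyond the same 1σ limit) is satisfied at point 5.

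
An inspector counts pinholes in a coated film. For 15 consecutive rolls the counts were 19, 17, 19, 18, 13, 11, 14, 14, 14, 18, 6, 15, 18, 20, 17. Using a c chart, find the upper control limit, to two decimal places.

27.36

c̄ = (19 + 17 + 19 + 18 + 13 + 11 + 14 + 14 + 14 + 18 + 6 + 15 + 18 + 20 + 17) / 15 = 233 / 15 = 15.5333
UCL = c̄ + 3√c̄ = 15.5333 + 3 × √15.5333 = 15.5333 + 3 × 3.9412 = 27.3570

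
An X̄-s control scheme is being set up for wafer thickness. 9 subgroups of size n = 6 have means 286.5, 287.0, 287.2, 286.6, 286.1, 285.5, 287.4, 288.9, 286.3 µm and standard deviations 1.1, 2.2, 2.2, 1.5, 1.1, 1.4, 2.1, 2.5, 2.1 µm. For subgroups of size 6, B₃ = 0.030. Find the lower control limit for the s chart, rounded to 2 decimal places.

s̄ = (1.1 + 2.2 + 2.2 + 1.5 + 1.1 + 1.4 + 2.1 + 2.5 + 2.1) / 9 = 1.8000
LCL_s = B₃·s̄ = 0.030 × 1.8000 = 0.0540

0.05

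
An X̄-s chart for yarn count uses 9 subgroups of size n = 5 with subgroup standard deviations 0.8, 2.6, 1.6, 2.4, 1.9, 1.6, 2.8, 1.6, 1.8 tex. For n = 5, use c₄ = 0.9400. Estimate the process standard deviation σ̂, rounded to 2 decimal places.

2.02

s̄ = (0.8 + 2.6 + 1.6 + 2.4 + 1.9 + 1.6 + 2.8 + 1.6 + 1.8) / 9 = 1.9000
σ̂ = s̄ / c₄ = 1.9000 / 0.9400 = 2.0213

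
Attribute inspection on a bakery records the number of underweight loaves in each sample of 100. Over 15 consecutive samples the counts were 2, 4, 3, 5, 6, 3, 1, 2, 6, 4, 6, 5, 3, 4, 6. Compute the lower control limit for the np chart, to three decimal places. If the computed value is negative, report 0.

0.000

p̄ = Σdᵢ / (k·n) = 60 / (15 × 100) = 0.04000
LCL = np̄ − 3·√(np̄(1−p̄)) = 4.0000 − 3 × 1.9596 = -1.8788 → 0 (negative, so LCL = 0)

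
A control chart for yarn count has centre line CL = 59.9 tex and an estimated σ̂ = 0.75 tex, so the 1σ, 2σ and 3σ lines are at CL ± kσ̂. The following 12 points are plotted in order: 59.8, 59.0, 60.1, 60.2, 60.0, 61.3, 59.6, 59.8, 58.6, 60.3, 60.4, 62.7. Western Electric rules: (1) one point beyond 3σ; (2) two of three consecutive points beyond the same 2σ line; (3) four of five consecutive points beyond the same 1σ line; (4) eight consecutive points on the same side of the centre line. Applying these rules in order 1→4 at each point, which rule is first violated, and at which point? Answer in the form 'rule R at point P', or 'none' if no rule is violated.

Zone of each point (C = within 1σ̂, B = 1σ̂–2σ̂, A = 2σ̂–3σ̂, * = beyond 3σ̂; sign = side of CL): 1:-C, 2:-B, 3:+C, 4:+C, 5:+C, 6:+B, 7:-C, 8:-C, 9:-B, 10:+C, 11:+C, 12:+*
Rule 1 (one point beyond the 3σ limits) is satisfied at point 12.

rule 1 at point 12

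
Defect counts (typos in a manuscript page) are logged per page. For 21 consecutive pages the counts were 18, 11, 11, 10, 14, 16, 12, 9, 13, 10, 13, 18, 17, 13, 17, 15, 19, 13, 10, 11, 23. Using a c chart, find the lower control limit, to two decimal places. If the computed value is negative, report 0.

c̄ = (18 + 11 + 11 + 10 + 14 + 16 + 12 + 9 + 13 + 10 + 13 + 18 + 17 + 13 + 17 + 15 + 19 + 13 + 10 + 11 + 23) / 21 = 293 / 21 = 13.9524
LCL = c̄ − 3√c̄ = 13.9524 − 3 × 3.7353 = 2.7465

2.75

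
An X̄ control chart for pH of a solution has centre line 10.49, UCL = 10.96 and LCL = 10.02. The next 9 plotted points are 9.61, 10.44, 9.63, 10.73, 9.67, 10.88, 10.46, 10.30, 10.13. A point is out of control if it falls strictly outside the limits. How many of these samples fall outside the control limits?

Compare each point to [10.02, 10.96]: sample 1 = 9.61 < LCL; sample 3 = 9.63 < LCL; sample 5 = 9.67 < LCL.

3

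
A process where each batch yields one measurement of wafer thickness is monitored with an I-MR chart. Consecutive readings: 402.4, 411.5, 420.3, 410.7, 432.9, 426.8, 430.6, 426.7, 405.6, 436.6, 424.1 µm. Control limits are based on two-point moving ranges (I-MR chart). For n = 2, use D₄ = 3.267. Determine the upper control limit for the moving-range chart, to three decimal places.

41.850

Moving ranges: 9.1, 8.8, 9.6, 22.2, 6.1, 3.8, 3.9, 21.1, 31.0, 12.5; M̄R̄ = 128.1000 / 10 = 12.8100
UCL_MR = D₄·M̄R̄ = 3.267 × 12.8100 = 41.8503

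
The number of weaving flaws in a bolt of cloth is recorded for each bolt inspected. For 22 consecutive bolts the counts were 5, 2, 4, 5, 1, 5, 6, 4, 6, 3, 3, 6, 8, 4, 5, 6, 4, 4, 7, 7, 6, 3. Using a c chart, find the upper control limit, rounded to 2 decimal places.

11.25

c̄ = (5 + 2 + 4 + 5 + 1 + 5 + 6 + 4 + 6 + 3 + 3 + 6 + 8 + 4 + 5 + 6 + 4 + 4 + 7 + 7 + 6 + 3) / 22 = 104 / 22 = 4.7273
UCL = c̄ + 3√c̄ = 4.7273 + 3 × √4.7273 = 4.7273 + 3 × 2.1742 = 11.2500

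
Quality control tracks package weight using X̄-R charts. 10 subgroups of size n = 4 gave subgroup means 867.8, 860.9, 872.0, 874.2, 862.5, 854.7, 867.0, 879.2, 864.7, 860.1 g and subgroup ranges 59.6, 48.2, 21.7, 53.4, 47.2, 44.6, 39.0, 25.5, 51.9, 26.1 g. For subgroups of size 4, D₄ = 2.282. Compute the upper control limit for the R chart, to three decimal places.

95.205

R̄ = (59.6 + 48.2 + 21.7 + 53.4 + 47.2 + 44.6 + 39.0 + 25.5 + 51.9 + 26.1) / 10 = 417.2000 / 10 = 41.7200
UCL_R = D₄·R̄ = 2.282 × 41.7200 = 95.2050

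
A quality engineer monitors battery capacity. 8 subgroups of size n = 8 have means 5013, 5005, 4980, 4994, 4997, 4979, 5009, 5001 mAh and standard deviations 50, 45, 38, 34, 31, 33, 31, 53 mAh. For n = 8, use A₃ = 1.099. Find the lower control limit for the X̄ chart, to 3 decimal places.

X̄̄ = (5013 + 5005 + 4980 + 4994 + 4997 + 4979 + 5009 + 5001) / 8 = 4997.2500
s̄ = (50 + 45 + 38 + 34 + 31 + 33 + 31 + 53) / 8 = 39.3750
LCL = X̄̄ − A₃·s̄ = 4997.2500 − 1.099 × 39.3750 = 4953.9769

4953.977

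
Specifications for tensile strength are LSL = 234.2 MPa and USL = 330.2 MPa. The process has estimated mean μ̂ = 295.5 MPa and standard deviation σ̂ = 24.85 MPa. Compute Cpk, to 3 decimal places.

0.465

Cpu = (USL − μ̂) / (3σ̂) = (330.2 − 295.5) / (3 × 24.85) = 0.4655; Cpl = (μ̂ − LSL) / (3σ̂) = (295.5 − 234.2) / (3 × 24.85) = 0.8223; Cpk = min(Cpu, Cpl) = 0.4655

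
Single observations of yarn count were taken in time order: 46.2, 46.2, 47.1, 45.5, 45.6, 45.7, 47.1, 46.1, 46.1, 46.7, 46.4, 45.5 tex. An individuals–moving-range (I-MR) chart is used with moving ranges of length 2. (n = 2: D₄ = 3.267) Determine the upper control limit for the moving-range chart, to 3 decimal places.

Moving ranges: 0.0, 0.9, 1.6, 0.1, 0.1, 1.4, 1.0, 0.0, 0.6, 0.3, 0.9; M̄R̄ = 6.9000 / 11 = 0.6273
UCL_MR = D₄·M̄R̄ = 3.267 × 0.6273 = 2.0493

2.049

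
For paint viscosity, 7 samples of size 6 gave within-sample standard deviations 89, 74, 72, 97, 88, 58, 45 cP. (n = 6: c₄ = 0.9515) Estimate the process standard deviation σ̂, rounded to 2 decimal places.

s̄ = (89 + 74 + 72 + 97 + 88 + 58 + 45) / 7 = 74.7143
σ̂ = s̄ / c₄ = 74.7143 / 0.9515 = 78.5226

78.52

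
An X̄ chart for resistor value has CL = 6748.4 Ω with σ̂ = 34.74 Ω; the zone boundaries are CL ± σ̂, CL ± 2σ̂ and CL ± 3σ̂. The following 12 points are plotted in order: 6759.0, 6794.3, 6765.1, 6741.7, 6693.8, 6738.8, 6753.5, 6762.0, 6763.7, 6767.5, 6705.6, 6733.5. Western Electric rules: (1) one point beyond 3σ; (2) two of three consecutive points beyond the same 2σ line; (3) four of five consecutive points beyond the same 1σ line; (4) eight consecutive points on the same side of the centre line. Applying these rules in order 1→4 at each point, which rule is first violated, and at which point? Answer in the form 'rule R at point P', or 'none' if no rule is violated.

none

Zone of each point (C = within 1σ̂, B = 1σ̂–2σ̂, A = 2σ̂–3σ̂, * = beyond 3σ̂; sign = side of CL): 1:+C, 2:+B, 3:+C, 4:-C, 5:-B, 6:-C, 7:+C, 8:+C, 9:+C, 10:+C, 11:-B, 12:-C
No rule fires across all 12 points.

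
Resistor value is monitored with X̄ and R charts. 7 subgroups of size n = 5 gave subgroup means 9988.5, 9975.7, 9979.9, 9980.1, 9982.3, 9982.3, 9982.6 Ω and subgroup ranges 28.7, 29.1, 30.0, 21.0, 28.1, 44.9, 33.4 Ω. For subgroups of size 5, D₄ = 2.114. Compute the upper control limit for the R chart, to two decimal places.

R̄ = (28.7 + 29.1 + 30.0 + 21.0 + 28.1 + 44.9 + 33.4) / 7 = 215.2000 / 7 = 30.7429
UCL_R = D₄·R̄ = 2.114 × 30.7429 = 64.9904

64.99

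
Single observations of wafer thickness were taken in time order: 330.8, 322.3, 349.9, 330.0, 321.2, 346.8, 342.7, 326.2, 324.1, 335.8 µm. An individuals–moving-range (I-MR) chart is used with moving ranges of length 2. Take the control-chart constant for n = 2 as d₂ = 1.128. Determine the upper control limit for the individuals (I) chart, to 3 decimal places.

X̄ = (330.8 + 322.3 + 349.9 + 330.0 + 321.2 + 346.8 + 342.7 + 326.2 + 324.1 + 335.8) / 10 = 332.9800
Moving ranges: 8.5, 27.6, 19.9, 8.8, 25.6, 4.1, 16.5, 2.1, 11.7; M̄R̄ = 124.8000 / 9 = 13.8667
UCL = X̄ + 3·M̄R̄/d₂ = 332.9800 + 3 × 13.8667 / 1.128 = 369.8594

369.859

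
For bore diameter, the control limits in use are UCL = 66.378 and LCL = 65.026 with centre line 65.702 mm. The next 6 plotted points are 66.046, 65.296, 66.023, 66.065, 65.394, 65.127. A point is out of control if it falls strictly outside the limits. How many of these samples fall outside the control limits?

0

All 6 points lie within [65.026, 66.378].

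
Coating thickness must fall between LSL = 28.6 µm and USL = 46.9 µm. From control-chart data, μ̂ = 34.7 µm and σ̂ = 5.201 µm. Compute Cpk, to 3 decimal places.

0.391

Cpu = (USL − μ̂) / (3σ̂) = (46.9 − 34.7) / (3 × 5.201) = 0.7819; Cpl = (μ̂ − LSL) / (3σ̂) = (34.7 − 28.6) / (3 × 5.201) = 0.3910; Cpk = min(Cpu, Cpl) = 0.3910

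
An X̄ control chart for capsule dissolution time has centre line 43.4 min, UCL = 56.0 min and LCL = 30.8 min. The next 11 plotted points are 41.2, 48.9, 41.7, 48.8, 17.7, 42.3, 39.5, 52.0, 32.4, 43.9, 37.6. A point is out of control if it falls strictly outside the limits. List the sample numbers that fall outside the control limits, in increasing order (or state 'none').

5

Compare each point to [30.8, 56.0]: sample 5 = 17.7 < LCL.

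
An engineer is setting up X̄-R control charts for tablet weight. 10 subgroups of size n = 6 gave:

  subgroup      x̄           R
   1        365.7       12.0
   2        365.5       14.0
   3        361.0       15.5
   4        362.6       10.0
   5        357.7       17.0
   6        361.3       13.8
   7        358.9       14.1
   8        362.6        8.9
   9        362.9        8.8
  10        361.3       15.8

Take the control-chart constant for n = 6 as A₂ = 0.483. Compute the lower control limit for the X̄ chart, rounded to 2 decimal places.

355.68

X̄̄ = (365.7 + 365.5 + 361.0 + 362.6 + 357.7 + 361.3 + 358.9 + 362.6 + 362.9 + 361.3) / 10 = 3619.5000 / 10 = 361.9500
R̄ = (12.0 + 14.0 + 15.5 + 10.0 + 17.0 + 13.8 + 14.1 + 8.9 + 8.8 + 15.8) / 10 = 129.9000 / 10 = 12.9900
LCL = X̄̄ − A₂·R̄ = 361.9500 − 0.483 × 12.9900 = 355.6758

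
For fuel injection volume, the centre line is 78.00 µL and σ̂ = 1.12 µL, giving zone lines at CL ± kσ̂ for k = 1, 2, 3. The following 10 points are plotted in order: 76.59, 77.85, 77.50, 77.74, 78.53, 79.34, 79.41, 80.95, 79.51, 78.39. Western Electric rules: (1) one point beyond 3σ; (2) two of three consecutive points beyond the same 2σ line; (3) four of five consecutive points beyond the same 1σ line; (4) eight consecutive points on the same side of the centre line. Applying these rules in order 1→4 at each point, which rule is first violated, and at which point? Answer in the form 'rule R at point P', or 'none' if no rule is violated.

Zone of each point (C = within 1σ̂, B = 1σ̂–2σ̂, A = 2σ̂–3σ̂, * = beyond 3σ̂; sign = side of CL): 1:-B, 2:-C, 3:-C, 4:-C, 5:+C, 6:+B, 7:+B, 8:+A, 9:+B, 10:+C
Rule 3 (four of five consecutive points beyond the same 1σ limit) is satisfied at point 9.

rule 3 at point 9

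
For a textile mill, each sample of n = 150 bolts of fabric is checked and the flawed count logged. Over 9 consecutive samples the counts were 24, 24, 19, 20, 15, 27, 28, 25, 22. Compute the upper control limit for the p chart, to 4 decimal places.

p̄ = Σdᵢ / (k·n) = 204 / (9 × 150) = 0.15111
UCL = p̄ + 3·√(p̄(1−p̄)/n) = 0.15111 + 3 × √(0.15111×0.84889/150) = 0.15111 + 3 × 0.02924 = 0.23884

0.2388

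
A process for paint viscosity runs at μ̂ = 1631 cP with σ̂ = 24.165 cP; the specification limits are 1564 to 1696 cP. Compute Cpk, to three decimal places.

Cpu = (USL − μ̂) / (3σ̂) = (1696 − 1631) / (3 × 24.165) = 0.8966; Cpl = (μ̂ − LSL) / (3σ̂) = (1631 − 1564) / (3 × 24.165) = 0.9242; Cpk = min(Cpu, Cpl) = 0.8966

0.897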